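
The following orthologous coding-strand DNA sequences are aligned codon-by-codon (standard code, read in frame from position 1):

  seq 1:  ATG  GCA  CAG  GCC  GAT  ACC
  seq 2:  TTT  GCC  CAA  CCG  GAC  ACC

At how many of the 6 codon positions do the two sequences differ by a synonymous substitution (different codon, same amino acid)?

Codon 1: ATG Met / TTT Phe — nonsynonymous.
Codon 2: GCA Ala / GCC Ala — synonymous.
Codon 3: CAG Gln / CAA Gln — synonymous.
Codon 4: GCC Ala / CCG Pro — nonsynonymous.
Codon 5: GAT Asp / GAC Asp — synonymous.
Codon 6: ACC Thr / ACC Thr — identical.
Synonymous differences: 3.

3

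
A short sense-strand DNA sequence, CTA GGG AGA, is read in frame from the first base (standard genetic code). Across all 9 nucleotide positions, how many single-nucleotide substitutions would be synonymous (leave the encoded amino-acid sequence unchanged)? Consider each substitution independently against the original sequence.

9

Codon 1 (CTA, Leu): 4 synonymous substitutions.
Codon 2 (GGG, Gly): 3 synonymous substitutions.
Codon 3 (AGA, Arg): 2 synonymous substitutions.
Total: 4 + 3 + 2 = 9.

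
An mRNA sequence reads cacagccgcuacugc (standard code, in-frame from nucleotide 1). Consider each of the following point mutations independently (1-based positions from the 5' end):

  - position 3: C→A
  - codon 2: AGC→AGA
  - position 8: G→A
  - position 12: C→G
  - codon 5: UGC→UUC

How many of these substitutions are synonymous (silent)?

Codon 1: CAC (His) → CAA (Gln) — missense.
Codon 2: AGC (Ser) → AGA (Arg) — missense.
Codon 3: CGC (Arg) → CAC (His) — missense.
Codon 4: UAC (Tyr) → UAG (Stop) — nonsense.
Codon 5: UGC (Cys) → UUC (Phe) — missense.
Synonymous: 0 of 5.

0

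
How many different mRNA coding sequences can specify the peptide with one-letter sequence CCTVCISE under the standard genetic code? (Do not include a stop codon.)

Cys: 2 codons.
Cys: 2 codons.
Thr: 4 codons.
Val: 4 codons.
Cys: 2 codons.
Ile: 3 codons.
Ser: 6 codons.
Glu: 2 codons.
2 × 2 × 4 × 4 × 2 × 3 × 6 × 2 = 4608.

4608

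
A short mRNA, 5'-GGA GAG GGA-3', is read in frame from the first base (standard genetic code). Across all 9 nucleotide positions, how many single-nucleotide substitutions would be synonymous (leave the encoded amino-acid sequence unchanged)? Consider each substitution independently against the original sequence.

7

Codon 1 (GGA, Gly): 3 synonymous substitutions.
Codon 2 (GAG, Glu): 1 synonymous substitution.
Codon 3 (GGA, Gly): 3 synonymous substitutions.
Total: 3 + 1 + 3 = 7.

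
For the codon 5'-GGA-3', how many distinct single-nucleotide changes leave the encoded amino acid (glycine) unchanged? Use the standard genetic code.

3

Position 1: none → 0 synonymous.
Position 2: none → 0 synonymous.
Position 3: GGU, GGC, GGG → 3 synonymous.
Total: 0 + 0 + 3 = 3.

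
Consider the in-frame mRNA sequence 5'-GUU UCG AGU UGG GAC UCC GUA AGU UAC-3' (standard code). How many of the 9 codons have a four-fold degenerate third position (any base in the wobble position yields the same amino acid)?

4

Codon 1 GUU (Val): third position 4-fold.
Codon 2 UCG (Ser): third position 4-fold.
Codon 3 AGU (Ser): third position 2-fold.
Codon 4 UGG (Trp): third position 1-fold.
Codon 5 GAC (Asp): third position 2-fold.
Codon 6 UCC (Ser): third position 4-fold.
Codon 7 GUA (Val): third position 4-fold.
Codon 8 AGU (Ser): third position 2-fold.
Codon 9 UAC (Tyr): third position 2-fold.
Four-fold degenerate third positions: 4.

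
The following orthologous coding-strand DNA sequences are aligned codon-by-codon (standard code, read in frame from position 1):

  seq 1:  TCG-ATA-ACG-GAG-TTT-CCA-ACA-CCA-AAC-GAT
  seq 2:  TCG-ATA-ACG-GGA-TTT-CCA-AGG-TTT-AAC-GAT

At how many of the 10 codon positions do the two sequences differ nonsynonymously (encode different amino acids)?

3

Codon 1: TCG Ser / TCG Ser — identical.
Codon 2: ATA Ile / ATA Ile — identical.
Codon 3: ACG Thr / ACG Thr — identical.
Codon 4: GAG Glu / GGA Gly — nonsynonymous.
Codon 5: TTT Phe / TTT Phe — identical.
Codon 6: CCA Pro / CCA Pro — identical.
Codon 7: ACA Thr / AGG Arg — nonsynonymous.
Codon 8: CCA Pro / TTT Phe — nonsynonymous.
Codon 9: AAC Asn / AAC Asn — identical.
Codon 10: GAT Asp / GAT Asp — identical.
Nonsynonymous differences: 3.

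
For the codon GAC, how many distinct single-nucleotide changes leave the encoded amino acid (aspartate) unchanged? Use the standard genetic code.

Position 1: none → 0 synonymous.
Position 2: none → 0 synonymous.
Position 3: GAU → 1 synonymous.
Total: 0 + 0 + 1 = 1.

1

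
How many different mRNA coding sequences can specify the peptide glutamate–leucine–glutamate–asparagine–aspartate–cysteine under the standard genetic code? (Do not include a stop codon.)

192

Glu: 2 codons.
Leu: 6 codons.
Glu: 2 codons.
Asn: 2 codons.
Asp: 2 codons.
Cys: 2 codons.
2 × 6 × 2 × 2 × 2 × 2 = 192.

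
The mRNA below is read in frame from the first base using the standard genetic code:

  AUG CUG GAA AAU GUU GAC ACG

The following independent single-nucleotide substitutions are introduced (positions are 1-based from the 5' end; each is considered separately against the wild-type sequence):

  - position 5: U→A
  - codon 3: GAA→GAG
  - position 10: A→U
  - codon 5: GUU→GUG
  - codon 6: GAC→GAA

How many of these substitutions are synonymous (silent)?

2

Codon 2: CUG (Leu) → CAG (Gln) — missense.
Codon 3: GAA (Glu) → GAG (Glu) — synonymous.
Codon 4: AAU (Asn) → UAU (Tyr) — missense.
Codon 5: GUU (Val) → GUG (Val) — synonymous.
Codon 6: GAC (Asp) → GAA (Glu) — missense.
Synonymous: 2 of 5.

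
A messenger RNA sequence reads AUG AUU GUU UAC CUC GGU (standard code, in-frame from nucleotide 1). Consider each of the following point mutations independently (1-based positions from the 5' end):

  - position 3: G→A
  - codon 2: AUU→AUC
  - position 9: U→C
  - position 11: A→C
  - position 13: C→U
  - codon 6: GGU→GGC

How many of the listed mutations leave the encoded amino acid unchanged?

Codon 1: AUG (Met) → AUA (Ile) — missense.
Codon 2: AUU (Ile) → AUC (Ile) — synonymous.
Codon 3: GUU (Val) → GUC (Val) — synonymous.
Codon 4: UAC (Tyr) → UCC (Ser) — missense.
Codon 5: CUC (Leu) → UUC (Phe) — missense.
Codon 6: GGU (Gly) → GGC (Gly) — synonymous.
Synonymous: 3 of 6.

3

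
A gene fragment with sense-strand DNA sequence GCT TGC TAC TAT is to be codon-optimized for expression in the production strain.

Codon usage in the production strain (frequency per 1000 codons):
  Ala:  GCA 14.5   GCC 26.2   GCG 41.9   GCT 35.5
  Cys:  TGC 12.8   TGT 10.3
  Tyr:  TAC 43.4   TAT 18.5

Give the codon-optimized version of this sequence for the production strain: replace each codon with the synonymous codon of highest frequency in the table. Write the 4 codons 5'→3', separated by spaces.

Codon 1 (Ala): best is GCG at 41.9.
Codon 2 (Cys): best is TGC at 12.8.
Codon 3 (Tyr): best is TAC at 43.4.
Codon 4 (Tyr): best is TAC at 43.4.

GCG TGC TAC TAC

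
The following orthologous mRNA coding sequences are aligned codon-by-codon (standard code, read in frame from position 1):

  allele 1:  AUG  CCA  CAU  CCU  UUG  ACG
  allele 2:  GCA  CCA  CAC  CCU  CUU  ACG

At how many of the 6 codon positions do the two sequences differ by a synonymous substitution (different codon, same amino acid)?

Codon 1: AUG Met / GCA Ala — nonsynonymous.
Codon 2: CCA Pro / CCA Pro — identical.
Codon 3: CAU His / CAC His — synonymous.
Codon 4: CCU Pro / CCU Pro — identical.
Codon 5: UUG Leu / CUU Leu — synonymous.
Codon 6: ACG Thr / ACG Thr — identical.
Synonymous differences: 2.

2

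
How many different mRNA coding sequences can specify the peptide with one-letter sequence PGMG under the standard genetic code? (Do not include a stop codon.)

64

Pro: 4 codons.
Gly: 4 codons.
Met: 1 codon.
Gly: 4 codons.
4 × 4 × 1 × 4 = 64.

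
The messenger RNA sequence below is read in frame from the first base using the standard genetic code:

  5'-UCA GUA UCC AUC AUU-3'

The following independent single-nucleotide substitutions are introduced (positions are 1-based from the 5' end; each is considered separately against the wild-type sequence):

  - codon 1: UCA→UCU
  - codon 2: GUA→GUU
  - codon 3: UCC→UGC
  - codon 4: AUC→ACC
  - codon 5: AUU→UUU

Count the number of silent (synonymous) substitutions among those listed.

2

Codon 1: UCA (Ser) → UCU (Ser) — synonymous.
Codon 2: GUA (Val) → GUU (Val) — synonymous.
Codon 3: UCC (Ser) → UGC (Cys) — missense.
Codon 4: AUC (Ile) → ACC (Thr) — missense.
Codon 5: AUU (Ile) → UUU (Phe) — missense.
Synonymous: 2 of 5.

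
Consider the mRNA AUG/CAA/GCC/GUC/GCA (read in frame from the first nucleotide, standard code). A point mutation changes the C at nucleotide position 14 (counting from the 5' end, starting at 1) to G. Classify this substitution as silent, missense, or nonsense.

missense

Position 14 falls in codon 5: GCA → Ala.
After the substitution the codon is GGA → Gly.
Ala ≠ Gly, so this is a missense mutation.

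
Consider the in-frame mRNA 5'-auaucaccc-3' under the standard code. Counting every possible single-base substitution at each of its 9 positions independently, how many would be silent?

8

Codon 1 (AUA, Ile): 2 synonymous substitutions.
Codon 2 (UCA, Ser): 3 synonymous substitutions.
Codon 3 (CCC, Pro): 3 synonymous substitutions.
Total: 2 + 3 + 3 = 8.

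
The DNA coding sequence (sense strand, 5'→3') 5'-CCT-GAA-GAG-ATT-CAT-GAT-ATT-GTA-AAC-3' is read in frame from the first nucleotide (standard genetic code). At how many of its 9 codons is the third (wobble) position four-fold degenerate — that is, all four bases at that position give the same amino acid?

Codon 1 CCT (Pro): third position 4-fold.
Codon 2 GAA (Glu): third position 2-fold.
Codon 3 GAG (Glu): third position 2-fold.
Codon 4 ATT (Ile): third position 3-fold.
Codon 5 CAT (His): third position 2-fold.
Codon 6 GAT (Asp): third position 2-fold.
Codon 7 ATT (Ile): third position 3-fold.
Codon 8 GTA (Val): third position 4-fold.
Codon 9 AAC (Asn): third position 2-fold.
Four-fold degenerate third positions: 2.

2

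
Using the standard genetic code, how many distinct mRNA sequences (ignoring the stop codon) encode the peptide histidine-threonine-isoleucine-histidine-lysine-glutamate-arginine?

His: 2 codons.
Thr: 4 codons.
Ile: 3 codons.
His: 2 codons.
Lys: 2 codons.
Glu: 2 codons.
Arg: 6 codons.
2 × 4 × 3 × 2 × 2 × 2 × 6 = 1152.

1152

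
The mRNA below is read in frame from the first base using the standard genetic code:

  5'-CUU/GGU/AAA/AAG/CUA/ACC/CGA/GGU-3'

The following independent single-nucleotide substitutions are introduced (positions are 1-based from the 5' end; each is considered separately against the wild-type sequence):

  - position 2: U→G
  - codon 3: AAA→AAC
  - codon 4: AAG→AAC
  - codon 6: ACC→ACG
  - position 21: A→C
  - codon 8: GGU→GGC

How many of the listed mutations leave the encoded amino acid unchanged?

Codon 1: CUU (Leu) → CGU (Arg) — missense.
Codon 3: AAA (Lys) → AAC (Asn) — missense.
Codon 4: AAG (Lys) → AAC (Asn) — missense.
Codon 6: ACC (Thr) → ACG (Thr) — synonymous.
Codon 7: CGA (Arg) → CGC (Arg) — synonymous.
Codon 8: GGU (Gly) → GGC (Gly) — synonymous.
Synonymous: 3 of 6.

3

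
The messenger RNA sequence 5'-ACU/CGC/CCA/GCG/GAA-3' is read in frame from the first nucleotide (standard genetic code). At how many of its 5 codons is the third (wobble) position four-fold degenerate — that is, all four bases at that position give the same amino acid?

4

Codon 1 ACU (Thr): third position 4-fold.
Codon 2 CGC (Arg): third position 4-fold.
Codon 3 CCA (Pro): third position 4-fold.
Codon 4 GCG (Ala): third position 4-fold.
Codon 5 GAA (Glu): third position 2-fold.
Four-fold degenerate third positions: 4.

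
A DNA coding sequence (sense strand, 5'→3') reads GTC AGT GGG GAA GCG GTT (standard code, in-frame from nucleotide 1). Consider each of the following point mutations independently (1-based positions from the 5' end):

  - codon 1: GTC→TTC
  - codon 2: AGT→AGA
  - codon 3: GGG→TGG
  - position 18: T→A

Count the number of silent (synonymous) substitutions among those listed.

1

Codon 1: GTC (Val) → TTC (Phe) — missense.
Codon 2: AGT (Ser) → AGA (Arg) — missense.
Codon 3: GGG (Gly) → TGG (Trp) — missense.
Codon 6: GTT (Val) → GTA (Val) — synonymous.
Synonymous: 1 of 4.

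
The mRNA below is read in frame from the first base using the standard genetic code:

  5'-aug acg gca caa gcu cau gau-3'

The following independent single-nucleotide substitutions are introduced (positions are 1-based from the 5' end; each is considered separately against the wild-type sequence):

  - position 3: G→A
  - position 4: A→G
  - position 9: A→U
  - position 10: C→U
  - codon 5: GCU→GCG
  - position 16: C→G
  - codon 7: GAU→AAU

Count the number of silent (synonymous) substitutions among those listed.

2

Codon 1: AUG (Met) → AUA (Ile) — missense.
Codon 2: ACG (Thr) → GCG (Ala) — missense.
Codon 3: GCA (Ala) → GCU (Ala) — synonymous.
Codon 4: CAA (Gln) → UAA (Stop) — nonsense.
Codon 5: GCU (Ala) → GCG (Ala) — synonymous.
Codon 6: CAU (His) → GAU (Asp) — missense.
Codon 7: GAU (Asp) → AAU (Asn) — missense.
Synonymous: 2 of 7.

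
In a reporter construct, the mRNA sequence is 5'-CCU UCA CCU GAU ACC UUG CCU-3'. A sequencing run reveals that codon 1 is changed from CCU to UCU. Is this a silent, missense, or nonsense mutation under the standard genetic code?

missense

Position 1 falls in codon 1: CCU → Pro.
After the substitution the codon is UCU → Ser.
Pro ≠ Ser, so this is a missense mutation.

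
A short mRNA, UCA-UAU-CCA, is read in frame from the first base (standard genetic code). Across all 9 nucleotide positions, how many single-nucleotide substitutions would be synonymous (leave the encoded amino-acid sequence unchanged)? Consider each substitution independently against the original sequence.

7

Codon 1 (UCA, Ser): 3 synonymous substitutions.
Codon 2 (UAU, Tyr): 1 synonymous substitution.
Codon 3 (CCA, Pro): 3 synonymous substitutions.
Total: 3 + 1 + 3 = 7.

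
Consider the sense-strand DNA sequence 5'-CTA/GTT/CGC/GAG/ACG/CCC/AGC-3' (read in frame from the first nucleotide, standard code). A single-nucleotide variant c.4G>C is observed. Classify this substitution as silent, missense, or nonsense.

missense

Position 4 falls in codon 2: GTT → Val.
After the substitution the codon is CTT → Leu.
Val ≠ Leu, so this is a missense mutation.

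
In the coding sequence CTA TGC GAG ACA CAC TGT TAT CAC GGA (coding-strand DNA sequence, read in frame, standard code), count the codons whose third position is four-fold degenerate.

Codon 1 CTA (Leu): third position 4-fold.
Codon 2 TGC (Cys): third position 2-fold.
Codon 3 GAG (Glu): third position 2-fold.
Codon 4 ACA (Thr): third position 4-fold.
Codon 5 CAC (His): third position 2-fold.
Codon 6 TGT (Cys): third position 2-fold.
Codon 7 TAT (Tyr): third position 2-fold.
Codon 8 CAC (His): third position 2-fold.
Codon 9 GGA (Gly): third position 4-fold.
Four-fold degenerate third positions: 3.

3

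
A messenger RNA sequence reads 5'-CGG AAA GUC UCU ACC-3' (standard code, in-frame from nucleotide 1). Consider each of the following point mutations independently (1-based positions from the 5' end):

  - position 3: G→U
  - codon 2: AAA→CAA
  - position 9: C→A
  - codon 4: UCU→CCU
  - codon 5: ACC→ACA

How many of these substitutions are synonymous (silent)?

3

Codon 1: CGG (Arg) → CGU (Arg) — synonymous.
Codon 2: AAA (Lys) → CAA (Gln) — missense.
Codon 3: GUC (Val) → GUA (Val) — synonymous.
Codon 4: UCU (Ser) → CCU (Pro) — missense.
Codon 5: ACC (Thr) → ACA (Thr) — synonymous.
Synonymous: 3 of 5.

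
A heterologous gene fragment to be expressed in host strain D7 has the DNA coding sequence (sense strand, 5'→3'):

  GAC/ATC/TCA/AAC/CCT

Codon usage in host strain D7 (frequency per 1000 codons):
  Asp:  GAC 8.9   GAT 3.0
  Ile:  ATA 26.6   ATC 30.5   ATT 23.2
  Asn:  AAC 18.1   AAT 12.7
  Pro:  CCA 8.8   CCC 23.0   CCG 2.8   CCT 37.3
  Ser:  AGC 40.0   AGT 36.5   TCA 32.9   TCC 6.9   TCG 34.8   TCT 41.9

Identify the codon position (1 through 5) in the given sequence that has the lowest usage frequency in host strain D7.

1

Codon 1 GAC (Asp): 8.9 per 1000.
Codon 2 ATC (Ile): 30.5 per 1000.
Codon 3 TCA (Ser): 32.9 per 1000.
Codon 4 AAC (Asn): 18.1 per 1000.
Codon 5 CCT (Pro): 37.3 per 1000.
Lowest frequency is 8.9 at codon 1.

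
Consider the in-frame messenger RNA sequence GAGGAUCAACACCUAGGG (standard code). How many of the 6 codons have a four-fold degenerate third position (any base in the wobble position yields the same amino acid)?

2

Codon 1 GAG (Glu): third position 2-fold.
Codon 2 GAU (Asp): third position 2-fold.
Codon 3 CAA (Gln): third position 2-fold.
Codon 4 CAC (His): third position 2-fold.
Codon 5 CUA (Leu): third position 4-fold.
Codon 6 GGG (Gly): third position 4-fold.
Four-fold degenerate third positions: 2.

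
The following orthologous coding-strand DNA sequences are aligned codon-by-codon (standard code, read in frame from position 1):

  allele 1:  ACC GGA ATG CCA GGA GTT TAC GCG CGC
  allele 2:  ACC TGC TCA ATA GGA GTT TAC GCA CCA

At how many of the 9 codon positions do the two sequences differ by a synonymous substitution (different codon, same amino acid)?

1

Codon 1: ACC Thr / ACC Thr — identical.
Codon 2: GGA Gly / TGC Cys — nonsynonymous.
Codon 3: ATG Met / TCA Ser — nonsynonymous.
Codon 4: CCA Pro / ATA Ile — nonsynonymous.
Codon 5: GGA Gly / GGA Gly — identical.
Codon 6: GTT Val / GTT Val — identical.
Codon 7: TAC Tyr / TAC Tyr — identical.
Codon 8: GCG Ala / GCA Ala — synonymous.
Codon 9: CGC Arg / CCA Pro — nonsynonymous.
Synonymous differences: 1.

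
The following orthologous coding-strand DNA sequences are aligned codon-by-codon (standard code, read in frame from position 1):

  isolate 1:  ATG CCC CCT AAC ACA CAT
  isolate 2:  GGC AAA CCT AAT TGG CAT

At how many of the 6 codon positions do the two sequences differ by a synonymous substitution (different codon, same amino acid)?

Codon 1: ATG Met / GGC Gly — nonsynonymous.
Codon 2: CCC Pro / AAA Lys — nonsynonymous.
Codon 3: CCT Pro / CCT Pro — identical.
Codon 4: AAC Asn / AAT Asn — synonymous.
Codon 5: ACA Thr / TGG Trp — nonsynonymous.
Codon 6: CAT His / CAT His — identical.
Synonymous differences: 1.

1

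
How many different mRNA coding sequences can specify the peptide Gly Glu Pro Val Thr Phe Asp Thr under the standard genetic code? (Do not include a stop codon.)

8192

Gly: 4 codons.
Glu: 2 codons.
Pro: 4 codons.
Val: 4 codons.
Thr: 4 codons.
Phe: 2 codons.
Asp: 2 codons.
Thr: 4 codons.
4 × 2 × 4 × 4 × 4 × 2 × 2 × 4 = 8192.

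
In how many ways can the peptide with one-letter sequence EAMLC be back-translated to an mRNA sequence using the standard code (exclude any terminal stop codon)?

Glu: 2 codons.
Ala: 4 codons.
Met: 1 codon.
Leu: 6 codons.
Cys: 2 codons.
2 × 4 × 1 × 6 × 2 = 96.

96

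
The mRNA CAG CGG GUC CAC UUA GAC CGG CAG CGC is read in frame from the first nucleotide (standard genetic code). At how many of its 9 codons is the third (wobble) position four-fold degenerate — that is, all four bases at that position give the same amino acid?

Codon 1 CAG (Gln): third position 2-fold.
Codon 2 CGG (Arg): third position 4-fold.
Codon 3 GUC (Val): third position 4-fold.
Codon 4 CAC (His): third position 2-fold.
Codon 5 UUA (Leu): third position 2-fold.
Codon 6 GAC (Asp): third position 2-fold.
Codon 7 CGG (Arg): third position 4-fold.
Codon 8 CAG (Gln): third position 2-fold.
Codon 9 CGC (Arg): third position 4-fold.
Four-fold degenerate third positions: 4.

4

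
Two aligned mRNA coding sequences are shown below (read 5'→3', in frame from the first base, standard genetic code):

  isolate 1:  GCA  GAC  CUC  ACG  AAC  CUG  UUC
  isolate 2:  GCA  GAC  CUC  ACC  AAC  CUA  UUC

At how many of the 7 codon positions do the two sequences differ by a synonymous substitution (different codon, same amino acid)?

2

Codon 1: GCA Ala / GCA Ala — identical.
Codon 2: GAC Asp / GAC Asp — identical.
Codon 3: CUC Leu / CUC Leu — identical.
Codon 4: ACG Thr / ACC Thr — synonymous.
Codon 5: AAC Asn / AAC Asn — identical.
Codon 6: CUG Leu / CUA Leu — synonymous.
Codon 7: UUC Phe / UUC Phe — identical.
Synonymous differences: 2.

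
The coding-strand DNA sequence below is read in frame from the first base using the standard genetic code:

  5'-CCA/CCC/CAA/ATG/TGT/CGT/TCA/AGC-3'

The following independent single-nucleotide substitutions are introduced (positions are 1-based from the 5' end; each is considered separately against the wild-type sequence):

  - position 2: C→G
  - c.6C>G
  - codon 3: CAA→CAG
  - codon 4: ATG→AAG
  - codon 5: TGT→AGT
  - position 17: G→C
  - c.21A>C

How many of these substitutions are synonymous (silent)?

Codon 1: CCA (Pro) → CGA (Arg) — missense.
Codon 2: CCC (Pro) → CCG (Pro) — synonymous.
Codon 3: CAA (Gln) → CAG (Gln) — synonymous.
Codon 4: ATG (Met) → AAG (Lys) — missense.
Codon 5: TGT (Cys) → AGT (Ser) — missense.
Codon 6: CGT (Arg) → CCT (Pro) — missense.
Codon 7: TCA (Ser) → TCC (Ser) — synonymous.
Synonymous: 3 of 7.

3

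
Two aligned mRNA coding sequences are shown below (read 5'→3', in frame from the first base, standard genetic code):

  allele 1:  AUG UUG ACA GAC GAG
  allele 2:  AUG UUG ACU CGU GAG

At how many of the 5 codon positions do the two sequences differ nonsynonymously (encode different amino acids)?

1

Codon 1: AUG Met / AUG Met — identical.
Codon 2: UUG Leu / UUG Leu — identical.
Codon 3: ACA Thr / ACU Thr — synonymous.
Codon 4: GAC Asp / CGU Arg — nonsynonymous.
Codon 5: GAG Glu / GAG Glu — identical.
Nonsynonymous differences: 1.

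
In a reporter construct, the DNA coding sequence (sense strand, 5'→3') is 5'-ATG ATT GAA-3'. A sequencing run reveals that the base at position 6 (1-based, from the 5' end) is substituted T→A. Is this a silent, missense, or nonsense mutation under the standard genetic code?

silent

Position 6 falls in codon 2: ATT → Ile.
After the substitution the codon is ATA → Ile.
Both encode Ile, so the change is synonymous.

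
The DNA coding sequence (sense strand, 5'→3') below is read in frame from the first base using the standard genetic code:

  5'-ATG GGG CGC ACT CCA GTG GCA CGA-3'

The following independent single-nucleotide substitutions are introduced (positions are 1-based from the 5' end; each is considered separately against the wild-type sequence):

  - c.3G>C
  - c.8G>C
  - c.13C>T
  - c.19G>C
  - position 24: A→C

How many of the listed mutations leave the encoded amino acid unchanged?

Codon 1: ATG (Met) → ATC (Ile) — missense.
Codon 3: CGC (Arg) → CCC (Pro) — missense.
Codon 5: CCA (Pro) → TCA (Ser) — missense.
Codon 7: GCA (Ala) → CCA (Pro) — missense.
Codon 8: CGA (Arg) → CGC (Arg) — synonymous.
Synonymous: 1 of 5.

1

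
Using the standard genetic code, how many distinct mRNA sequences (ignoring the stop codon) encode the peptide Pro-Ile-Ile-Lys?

Pro: 4 codons.
Ile: 3 codons.
Ile: 3 codons.
Lys: 2 codons.
4 × 3 × 3 × 2 = 72.

72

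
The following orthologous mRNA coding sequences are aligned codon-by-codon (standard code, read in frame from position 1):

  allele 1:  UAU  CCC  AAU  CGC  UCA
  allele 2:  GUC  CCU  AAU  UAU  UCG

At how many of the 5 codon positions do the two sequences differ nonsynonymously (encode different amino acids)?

Codon 1: UAU Tyr / GUC Val — nonsynonymous.
Codon 2: CCC Pro / CCU Pro — synonymous.
Codon 3: AAU Asn / AAU Asn — identical.
Codon 4: CGC Arg / UAU Tyr — nonsynonymous.
Codon 5: UCA Ser / UCG Ser — synonymous.
Nonsynonymous differences: 2.

2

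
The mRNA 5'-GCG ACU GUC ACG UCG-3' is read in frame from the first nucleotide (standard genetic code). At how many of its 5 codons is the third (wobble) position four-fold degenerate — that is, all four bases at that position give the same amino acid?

Codon 1 GCG (Ala): third position 4-fold.
Codon 2 ACU (Thr): third position 4-fold.
Codon 3 GUC (Val): third position 4-fold.
Codon 4 ACG (Thr): third position 4-fold.
Codon 5 UCG (Ser): third position 4-fold.
Four-fold degenerate third positions: 5.

5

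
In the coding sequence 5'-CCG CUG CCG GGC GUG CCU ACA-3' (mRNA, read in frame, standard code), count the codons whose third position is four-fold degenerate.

7

Codon 1 CCG (Pro): third position 4-fold.
Codon 2 CUG (Leu): third position 4-fold.
Codon 3 CCG (Pro): third position 4-fold.
Codon 4 GGC (Gly): third position 4-fold.
Codon 5 GUG (Val): third position 4-fold.
Codon 6 CCU (Pro): third position 4-fold.
Codon 7 ACA (Thr): third position 4-fold.
Four-fold degenerate third positions: 7.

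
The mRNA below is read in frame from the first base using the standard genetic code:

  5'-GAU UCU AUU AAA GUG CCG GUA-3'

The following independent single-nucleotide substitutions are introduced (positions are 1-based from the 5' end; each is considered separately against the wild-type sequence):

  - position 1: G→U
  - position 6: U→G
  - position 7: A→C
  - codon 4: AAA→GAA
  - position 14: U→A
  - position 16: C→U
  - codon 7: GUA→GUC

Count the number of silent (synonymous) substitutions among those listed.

2

Codon 1: GAU (Asp) → UAU (Tyr) — missense.
Codon 2: UCU (Ser) → UCG (Ser) — synonymous.
Codon 3: AUU (Ile) → CUU (Leu) — missense.
Codon 4: AAA (Lys) → GAA (Glu) — missense.
Codon 5: GUG (Val) → GAG (Glu) — missense.
Codon 6: CCG (Pro) → UCG (Ser) — missense.
Codon 7: GUA (Val) → GUC (Val) — synonymous.
Synonymous: 2 of 7.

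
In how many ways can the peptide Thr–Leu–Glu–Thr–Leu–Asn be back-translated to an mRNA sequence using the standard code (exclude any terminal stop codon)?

Thr: 4 codons.
Leu: 6 codons.
Glu: 2 codons.
Thr: 4 codons.
Leu: 6 codons.
Asn: 2 codons.
4 × 6 × 2 × 4 × 6 × 2 = 2304.

2304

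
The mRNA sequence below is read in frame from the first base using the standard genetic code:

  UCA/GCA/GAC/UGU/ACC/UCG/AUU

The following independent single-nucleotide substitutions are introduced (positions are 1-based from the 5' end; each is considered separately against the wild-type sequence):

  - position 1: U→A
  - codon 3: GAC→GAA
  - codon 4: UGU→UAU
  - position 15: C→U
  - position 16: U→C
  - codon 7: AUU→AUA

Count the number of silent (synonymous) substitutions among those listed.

2

Codon 1: UCA (Ser) → ACA (Thr) — missense.
Codon 3: GAC (Asp) → GAA (Glu) — missense.
Codon 4: UGU (Cys) → UAU (Tyr) — missense.
Codon 5: ACC (Thr) → ACU (Thr) — synonymous.
Codon 6: UCG (Ser) → CCG (Pro) — missense.
Codon 7: AUU (Ile) → AUA (Ile) — synonymous.
Synonymous: 2 of 6.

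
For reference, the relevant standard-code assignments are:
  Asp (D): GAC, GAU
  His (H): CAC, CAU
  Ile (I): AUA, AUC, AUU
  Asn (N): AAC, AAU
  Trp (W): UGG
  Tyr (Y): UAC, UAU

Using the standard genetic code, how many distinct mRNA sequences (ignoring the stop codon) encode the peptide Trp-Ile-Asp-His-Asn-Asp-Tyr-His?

Trp: 1 codon.
Ile: 3 codons.
Asp: 2 codons.
His: 2 codons.
Asn: 2 codons.
Asp: 2 codons.
Tyr: 2 codons.
His: 2 codons.
1 × 3 × 2 × 2 × 2 × 2 × 2 × 2 = 192.

192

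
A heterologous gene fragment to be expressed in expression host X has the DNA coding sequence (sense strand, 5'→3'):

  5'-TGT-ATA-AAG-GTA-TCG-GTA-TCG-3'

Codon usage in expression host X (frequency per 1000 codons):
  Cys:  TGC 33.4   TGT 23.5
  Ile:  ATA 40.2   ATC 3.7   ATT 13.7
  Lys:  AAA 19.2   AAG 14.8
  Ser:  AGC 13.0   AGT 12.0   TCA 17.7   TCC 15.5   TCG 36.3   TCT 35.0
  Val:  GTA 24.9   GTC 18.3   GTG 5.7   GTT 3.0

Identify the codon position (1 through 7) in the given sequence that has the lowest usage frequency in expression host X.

Codon 1 TGT (Cys): 23.5 per 1000.
Codon 2 ATA (Ile): 40.2 per 1000.
Codon 3 AAG (Lys): 14.8 per 1000.
Codon 4 GTA (Val): 24.9 per 1000.
Codon 5 TCG (Ser): 36.3 per 1000.
Codon 6 GTA (Val): 24.9 per 1000.
Codon 7 TCG (Ser): 36.3 per 1000.
Lowest frequency is 14.8 at codon 3.

3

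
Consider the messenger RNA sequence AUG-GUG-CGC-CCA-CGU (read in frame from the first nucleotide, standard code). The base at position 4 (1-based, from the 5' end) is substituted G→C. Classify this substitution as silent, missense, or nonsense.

missense

Position 4 falls in codon 2: GUG → Val.
After the substitution the codon is CUG → Leu.
Val ≠ Leu, so this is a missense mutation.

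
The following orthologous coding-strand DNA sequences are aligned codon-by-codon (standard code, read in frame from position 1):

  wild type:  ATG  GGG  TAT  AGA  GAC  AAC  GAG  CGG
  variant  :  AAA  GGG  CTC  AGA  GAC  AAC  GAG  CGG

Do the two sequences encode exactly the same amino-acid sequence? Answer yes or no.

Codon 1: ATG Met / AAA Lys — nonsynonymous.
Codon 2: GGG Gly / GGG Gly — identical.
Codon 3: TAT Tyr / CTC Leu — nonsynonymous.
Codon 4: AGA Arg / AGA Arg — identical.
Codon 5: GAC Asp / GAC Asp — identical.
Codon 6: AAC Asn / AAC Asn — identical.
Codon 7: GAG Glu / GAG Glu — identical.
Codon 8: CGG Arg / CGG Arg — identical.
Nonsynonymous differences: 2 → different protein.

no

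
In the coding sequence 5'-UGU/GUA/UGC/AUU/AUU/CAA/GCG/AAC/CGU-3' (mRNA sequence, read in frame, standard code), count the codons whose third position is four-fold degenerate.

3

Codon 1 UGU (Cys): third position 2-fold.
Codon 2 GUA (Val): third position 4-fold.
Codon 3 UGC (Cys): third position 2-fold.
Codon 4 AUU (Ile): third position 3-fold.
Codon 5 AUU (Ile): third position 3-fold.
Codon 6 CAA (Gln): third position 2-fold.
Codon 7 GCG (Ala): third position 4-fold.
Codon 8 AAC (Asn): third position 2-fold.
Codon 9 CGU (Arg): third position 4-fold.
Four-fold degenerate third positions: 3.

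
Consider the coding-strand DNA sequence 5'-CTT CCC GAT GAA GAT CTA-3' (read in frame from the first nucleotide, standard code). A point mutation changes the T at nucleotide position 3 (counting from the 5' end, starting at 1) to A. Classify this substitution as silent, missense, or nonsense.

silent

Position 3 falls in codon 1: CTT → Leu.
After the substitution the codon is CTA → Leu.
Both encode Leu, so the change is synonymous.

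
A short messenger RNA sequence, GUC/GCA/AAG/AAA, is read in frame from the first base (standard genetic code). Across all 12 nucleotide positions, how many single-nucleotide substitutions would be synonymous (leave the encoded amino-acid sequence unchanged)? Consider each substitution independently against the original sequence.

Codon 1 (GUC, Val): 3 synonymous substitutions.
Codon 2 (GCA, Ala): 3 synonymous substitutions.
Codon 3 (AAG, Lys): 1 synonymous substitution.
Codon 4 (AAA, Lys): 1 synonymous substitution.
Total: 3 + 3 + 1 + 1 = 8.

8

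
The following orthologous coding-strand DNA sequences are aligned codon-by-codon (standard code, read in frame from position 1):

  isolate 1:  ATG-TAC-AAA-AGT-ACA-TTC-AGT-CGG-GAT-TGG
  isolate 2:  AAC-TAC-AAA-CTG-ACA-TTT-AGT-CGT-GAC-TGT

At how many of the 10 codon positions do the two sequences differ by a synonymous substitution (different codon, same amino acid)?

3

Codon 1: ATG Met / AAC Asn — nonsynonymous.
Codon 2: TAC Tyr / TAC Tyr — identical.
Codon 3: AAA Lys / AAA Lys — identical.
Codon 4: AGT Ser / CTG Leu — nonsynonymous.
Codon 5: ACA Thr / ACA Thr — identical.
Codon 6: TTC Phe / TTT Phe — synonymous.
Codon 7: AGT Ser / AGT Ser — identical.
Codon 8: CGG Arg / CGT Arg — synonymous.
Codon 9: GAT Asp / GAC Asp — synonymous.
Codon 10: TGG Trp / TGT Cys — nonsynonymous.
Synonymous differences: 3.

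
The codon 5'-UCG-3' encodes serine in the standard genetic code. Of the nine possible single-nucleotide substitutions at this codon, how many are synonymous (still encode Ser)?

3

Position 1: none → 0 synonymous.
Position 2: none → 0 synonymous.
Position 3: UCU, UCC, UCA → 3 synonymous.
Total: 0 + 0 + 3 = 3.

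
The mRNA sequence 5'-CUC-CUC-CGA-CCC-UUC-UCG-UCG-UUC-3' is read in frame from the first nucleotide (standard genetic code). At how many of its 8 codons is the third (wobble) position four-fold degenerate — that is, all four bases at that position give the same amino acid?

6

Codon 1 CUC (Leu): third position 4-fold.
Codon 2 CUC (Leu): third position 4-fold.
Codon 3 CGA (Arg): third position 4-fold.
Codon 4 CCC (Pro): third position 4-fold.
Codon 5 UUC (Phe): third position 2-fold.
Codon 6 UCG (Ser): third position 4-fold.
Codon 7 UCG (Ser): third position 4-fold.
Codon 8 UUC (Phe): third position 2-fold.
Four-fold degenerate third positions: 6.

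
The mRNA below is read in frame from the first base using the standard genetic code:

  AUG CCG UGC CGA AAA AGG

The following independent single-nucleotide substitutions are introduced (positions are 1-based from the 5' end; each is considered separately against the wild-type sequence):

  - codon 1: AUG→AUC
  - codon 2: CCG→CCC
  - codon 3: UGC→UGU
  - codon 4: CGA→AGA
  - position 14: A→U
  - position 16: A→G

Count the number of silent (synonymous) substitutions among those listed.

3

Codon 1: AUG (Met) → AUC (Ile) — missense.
Codon 2: CCG (Pro) → CCC (Pro) — synonymous.
Codon 3: UGC (Cys) → UGU (Cys) — synonymous.
Codon 4: CGA (Arg) → AGA (Arg) — synonymous.
Codon 5: AAA (Lys) → AUA (Ile) — missense.
Codon 6: AGG (Arg) → GGG (Gly) — missense.
Synonymous: 3 of 6.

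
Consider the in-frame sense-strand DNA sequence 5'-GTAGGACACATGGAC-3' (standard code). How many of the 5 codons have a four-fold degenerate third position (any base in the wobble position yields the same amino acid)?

Codon 1 GTA (Val): third position 4-fold.
Codon 2 GGA (Gly): third position 4-fold.
Codon 3 CAC (His): third position 2-fold.
Codon 4 ATG (Met): third position 1-fold.
Codon 5 GAC (Asp): third position 2-fold.
Four-fold degenerate third positions: 2.

2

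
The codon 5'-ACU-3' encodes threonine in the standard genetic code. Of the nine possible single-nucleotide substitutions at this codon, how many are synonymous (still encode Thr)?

3

Position 1: none → 0 synonymous.
Position 2: none → 0 synonymous.
Position 3: ACC, ACA, ACG → 3 synonymous.
Total: 0 + 0 + 3 = 3.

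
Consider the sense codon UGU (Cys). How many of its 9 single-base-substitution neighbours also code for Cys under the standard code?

1

Position 1: none → 0 synonymous.
Position 2: none → 0 synonymous.
Position 3: UGC → 1 synonymous.
Total: 0 + 0 + 1 = 1.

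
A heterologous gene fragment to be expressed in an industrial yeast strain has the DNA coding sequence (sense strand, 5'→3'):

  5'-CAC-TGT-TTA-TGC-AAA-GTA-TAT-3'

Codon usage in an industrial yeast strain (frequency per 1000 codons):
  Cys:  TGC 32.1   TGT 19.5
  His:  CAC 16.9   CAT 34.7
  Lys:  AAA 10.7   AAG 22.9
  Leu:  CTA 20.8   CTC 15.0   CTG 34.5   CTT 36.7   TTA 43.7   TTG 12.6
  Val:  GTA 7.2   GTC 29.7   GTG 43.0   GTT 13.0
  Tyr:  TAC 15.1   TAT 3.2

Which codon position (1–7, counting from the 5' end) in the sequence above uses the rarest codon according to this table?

7

Codon 1 CAC (His): 16.9 per 1000.
Codon 2 TGT (Cys): 19.5 per 1000.
Codon 3 TTA (Leu): 43.7 per 1000.
Codon 4 TGC (Cys): 32.1 per 1000.
Codon 5 AAA (Lys): 10.7 per 1000.
Codon 6 GTA (Val): 7.2 per 1000.
Codon 7 TAT (Tyr): 3.2 per 1000.
Lowest frequency is 3.2 at codon 7.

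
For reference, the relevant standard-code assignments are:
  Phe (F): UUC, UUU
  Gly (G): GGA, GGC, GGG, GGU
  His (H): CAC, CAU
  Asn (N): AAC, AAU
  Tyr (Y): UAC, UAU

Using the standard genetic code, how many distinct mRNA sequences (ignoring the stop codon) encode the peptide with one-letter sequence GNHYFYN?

256

Gly: 4 codons.
Asn: 2 codons.
His: 2 codons.
Tyr: 2 codons.
Phe: 2 codons.
Tyr: 2 codons.
Asn: 2 codons.
4 × 2 × 2 × 2 × 2 × 2 × 2 = 256.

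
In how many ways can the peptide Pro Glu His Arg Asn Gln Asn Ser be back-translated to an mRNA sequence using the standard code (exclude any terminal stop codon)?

4608

Pro: 4 codons.
Glu: 2 codons.
His: 2 codons.
Arg: 6 codons.
Asn: 2 codons.
Gln: 2 codons.
Asn: 2 codons.
Ser: 6 codons.
4 × 2 × 2 × 6 × 2 × 2 × 2 × 6 = 4608.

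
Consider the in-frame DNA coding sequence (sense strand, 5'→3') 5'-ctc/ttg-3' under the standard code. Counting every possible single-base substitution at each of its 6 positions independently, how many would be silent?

Codon 1 (CTC, Leu): 3 synonymous substitutions.
Codon 2 (TTG, Leu): 2 synonymous substitutions.
Total: 3 + 2 = 5.

5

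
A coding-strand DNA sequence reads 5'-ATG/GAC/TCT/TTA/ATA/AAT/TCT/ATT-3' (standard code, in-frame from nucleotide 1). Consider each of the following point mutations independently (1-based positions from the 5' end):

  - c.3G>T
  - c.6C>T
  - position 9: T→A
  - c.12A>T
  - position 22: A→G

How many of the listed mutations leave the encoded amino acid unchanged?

Codon 1: ATG (Met) → ATT (Ile) — missense.
Codon 2: GAC (Asp) → GAT (Asp) — synonymous.
Codon 3: TCT (Ser) → TCA (Ser) — synonymous.
Codon 4: TTA (Leu) → TTT (Phe) — missense.
Codon 8: ATT (Ile) → GTT (Val) — missense.
Synonymous: 2 of 5.

2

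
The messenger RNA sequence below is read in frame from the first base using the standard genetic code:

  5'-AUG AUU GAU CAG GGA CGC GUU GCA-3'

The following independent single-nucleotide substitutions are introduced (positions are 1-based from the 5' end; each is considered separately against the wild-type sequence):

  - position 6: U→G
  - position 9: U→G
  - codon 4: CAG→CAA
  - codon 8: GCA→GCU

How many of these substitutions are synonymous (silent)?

Codon 2: AUU (Ile) → AUG (Met) — missense.
Codon 3: GAU (Asp) → GAG (Glu) — missense.
Codon 4: CAG (Gln) → CAA (Gln) — synonymous.
Codon 8: GCA (Ala) → GCU (Ala) — synonymous.
Synonymous: 2 of 4.

2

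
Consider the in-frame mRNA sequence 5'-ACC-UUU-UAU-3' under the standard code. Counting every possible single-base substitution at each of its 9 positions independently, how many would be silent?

5

Codon 1 (ACC, Thr): 3 synonymous substitutions.
Codon 2 (UUU, Phe): 1 synonymous substitution.
Codon 3 (UAU, Tyr): 1 synonymous substitution.
Total: 3 + 1 + 1 = 5.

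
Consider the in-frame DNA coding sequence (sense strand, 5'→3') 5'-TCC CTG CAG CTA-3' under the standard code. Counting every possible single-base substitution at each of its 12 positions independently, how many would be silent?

12

Codon 1 (TCC, Ser): 3 synonymous substitutions.
Codon 2 (CTG, Leu): 4 synonymous substitutions.
Codon 3 (CAG, Gln): 1 synonymous substitution.
Codon 4 (CTA, Leu): 4 synonymous substitutions.
Total: 3 + 4 + 1 + 4 = 12.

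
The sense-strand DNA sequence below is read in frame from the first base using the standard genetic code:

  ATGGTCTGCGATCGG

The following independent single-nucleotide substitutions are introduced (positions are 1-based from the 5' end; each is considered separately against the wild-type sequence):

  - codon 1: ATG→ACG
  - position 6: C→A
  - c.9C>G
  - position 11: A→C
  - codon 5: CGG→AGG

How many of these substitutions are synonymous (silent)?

2

Codon 1: ATG (Met) → ACG (Thr) — missense.
Codon 2: GTC (Val) → GTA (Val) — synonymous.
Codon 3: TGC (Cys) → TGG (Trp) — missense.
Codon 4: GAT (Asp) → GCT (Ala) — missense.
Codon 5: CGG (Arg) → AGG (Arg) — synonymous.
Synonymous: 2 of 5.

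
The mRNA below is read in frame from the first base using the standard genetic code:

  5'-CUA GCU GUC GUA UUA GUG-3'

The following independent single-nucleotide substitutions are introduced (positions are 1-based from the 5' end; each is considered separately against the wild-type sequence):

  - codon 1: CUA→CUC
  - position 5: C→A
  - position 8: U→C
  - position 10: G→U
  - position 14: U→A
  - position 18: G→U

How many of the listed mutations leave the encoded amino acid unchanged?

Codon 1: CUA (Leu) → CUC (Leu) — synonymous.
Codon 2: GCU (Ala) → GAU (Asp) — missense.
Codon 3: GUC (Val) → GCC (Ala) — missense.
Codon 4: GUA (Val) → UUA (Leu) — missense.
Codon 5: UUA (Leu) → UAA (Stop) — nonsense.
Codon 6: GUG (Val) → GUU (Val) — synonymous.
Synonymous: 2 of 6.

2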